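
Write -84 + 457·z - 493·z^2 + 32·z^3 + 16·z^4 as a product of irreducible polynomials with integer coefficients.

(4·z - 1)·(4·z - 3)·(z + 7)·(z - 4)

By the rational root theorem, z = 3/4 is a root, giving the factor (4·z - 3) and quotient 4·z^3 + 11·z^2 - 115·z + 28.
Continuing, z = 4 is a root, so (z - 4) divides it; the quotient is 4·z^2 + 27·z - 7.
The remaining quadratic factors as (z + 7)(4·z - 1).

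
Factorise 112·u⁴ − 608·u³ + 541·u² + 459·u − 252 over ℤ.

(4·u + 3)·(4·u − 7)·(7·u − 3)·(u − 4)

Trying the rational-root candidates, u = −3/4 is a root, so (4·u + 3) divides it; the quotient is 28·u³ − 173·u² + 265·u − 84.
Then u = 3/7 is a root, so (7·u − 3) is a factor; dividing leaves 4·u² − 23·u + 28.
The remaining quadratic factors as (4·u − 7)(u − 4).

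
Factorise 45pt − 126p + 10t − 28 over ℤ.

Group as (45pt − 126p) + (10t − 28) = 9p(5t − 14) + 2(5t − 14).
Both groups share the factor (5t − 14).

(5t − 14)(9p + 2)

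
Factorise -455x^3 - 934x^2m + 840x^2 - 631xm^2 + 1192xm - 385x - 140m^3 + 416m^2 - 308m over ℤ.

-(5x + 4m)(7x + 5m - 7)(13x + 7m - 11)

Group: 7x(-65x^2 - 87xm + 55x - 28m^2 + 44m) + (5m - 7)(-65x^2 - 87xm + 55x - 28m^2 + 44m); both groups contain (-65x^2 - 87xm + 55x - 28m^2 + 44m), so (7x + 5m - 7) is a factor with cofactor -65x^2 - 87xm + 55x - 28m^2 + 44m.
The cofactor groups again: -65x^2 - 87xm + 55x - 28m^2 + 44m = -13x(5x + 4m) + (-7m + 11)(5x + 4m); both groups contain (5x + 4m), giving -(13x + 7m - 11)(5x + 4m).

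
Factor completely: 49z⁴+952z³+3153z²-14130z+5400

Testing divisors of the constant over divisors of the leading coefficient, z = -10 is a root, so (z+10) is a factor; dividing leaves 49z³+462z²-1467z+540.
Continuing, z = 15/7 is a root, so (7z-15) is a factor; dividing leaves 7z²+81z-36.
The remaining quadratic factors as (7z-3)(z+12).

(7z-15)(7z-3)(z+10)(z+12)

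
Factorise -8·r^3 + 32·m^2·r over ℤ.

8·r·(2·m + r)·(2·m - r)

Factor out 8·r, leaving 4·m^2 - r^2, which is a difference of two squares.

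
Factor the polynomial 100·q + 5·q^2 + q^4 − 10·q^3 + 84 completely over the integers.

Testing divisors of the constant over divisors of the leading coefficient, q = −1 is a root, giving the factor (q + 1) and quotient q^3 − 11·q^2 + 16·q + 84.
Next, q = 7 is a root, so (q − 7) is a factor; dividing leaves q^2 − 4·q − 12.
The remaining quadratic factors as (q − 6)(q + 2).

(q + 1)·(q + 2)·(q − 6)·(q − 7)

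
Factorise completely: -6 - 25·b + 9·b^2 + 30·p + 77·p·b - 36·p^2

Group: -4·p·(9·p + b - 3) + (9·b + 2)·(9·p + b - 3); both groups contain (9·p + b - 3).

-(4·p - 9·b - 2)·(9·p + b - 3)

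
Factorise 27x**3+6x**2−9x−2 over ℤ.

Group as (27x**3−9x) + (6x**2−2) = 9x(3x**2−1) + 2(3x**2−1).
Both groups share the factor (3x**2−1).

(9x+2)(3x**2−1)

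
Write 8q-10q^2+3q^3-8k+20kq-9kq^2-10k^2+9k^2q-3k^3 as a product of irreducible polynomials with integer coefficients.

Group: 3k(-k^2+2kq-2k-q^2+2q) + (-3q+4)(-k^2+2kq-2k-q^2+2q); both groups contain (-k^2+2kq-2k-q^2+2q), so (3k-3q+4) is a factor with cofactor -k^2+2kq-2k-q^2+2q.
The cofactor groups again: -k^2+2kq-2k-q^2+2q = -k(k-q+2) + q(k-q+2); both groups contain (k-q+2), giving -(k-q)(k-q+2).

-(3k-3q+4)(k-q)(k-q+2)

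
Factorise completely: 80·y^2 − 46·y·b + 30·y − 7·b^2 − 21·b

(10·y − 7·b)·(8·y + b + 3)

Group: 10·y·(8·y + b + 3) − 7·b·(8·y + b + 3); both groups contain (8·y + b + 3).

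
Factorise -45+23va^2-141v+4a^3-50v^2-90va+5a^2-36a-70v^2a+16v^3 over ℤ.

(v-4a-5)(2v-a+3)(8v+a+3)

Group: v(16v^2-6va+30v-a^2+9) + (-4a-5)(16v^2-6va+30v-a^2+9); both groups contain (16v^2-6va+30v-a^2+9), so (v-4a-5) is a factor with cofactor 16v^2-6va+30v-a^2+9.
The cofactor groups again: 16v^2-6va+30v-a^2+9 = 8v(2v-a+3) + (a+3)(2v-a+3); both groups contain (2v-a+3), giving (8v+a+3)(2v-a+3).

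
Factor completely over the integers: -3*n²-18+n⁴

(n²+3)*(n²-6)

Substitute u = n² to get a quadratic in u, then factor.
n²-6 is irreducible over ℤ (6 is not a perfect square).
n²+3 is irreducible over ℤ (always positive, so no real roots).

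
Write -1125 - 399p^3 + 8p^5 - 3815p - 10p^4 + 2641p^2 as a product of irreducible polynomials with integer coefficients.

Testing divisors of the constant over divisors of the leading coefficient, p = -9 is a root, so (p + 9) is a factor; dividing leaves 8p^4 - 82p^3 + 339p^2 - 410p - 125.
Next, p = -1/4 is a root, so (4p + 1) is a factor; dividing leaves 2p^3 - 21p^2 + 90p - 125.
Next, p = 5/2 is a root, so (2p - 5) divides it; the quotient is p^2 - 8p + 25.
The quadratic p^2 - 8p + 25 has discriminant -36 < 0 and is irreducible over ℤ.

(2p - 5)(4p + 1)(p + 9)(p^2 - 8p + 25)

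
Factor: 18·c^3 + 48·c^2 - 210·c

Pull out the common factor 6·c, then factor the remaining trinomial.

6·c·(3·c - 7)·(c + 5)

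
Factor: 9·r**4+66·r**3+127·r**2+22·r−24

(3·r+2)·(3·r−1)·(r+3)·(r+4)

Among the possible rational roots, r = 1/3 is a root, so (3·r−1) is a factor; dividing leaves 3·r**3+23·r**2+50·r+24.
Next, r = −2/3 is a root, so (3·r+2) is a factor; dividing leaves r**2+7·r+12.
The remaining quadratic factors as (r+4)(r+3).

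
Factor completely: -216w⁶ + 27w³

-27w³(2w - 1)(4w² + 2w + 1)

Pull out the common factor 27w³, leaving -8w³ + 1.
Recognize a difference of cubes with the parts 1 and 2w.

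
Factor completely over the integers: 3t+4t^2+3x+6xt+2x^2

(2x+4t+3)(x+t)

Group: 2x(x+t) + (4t+3)(x+t); both groups contain (x+t).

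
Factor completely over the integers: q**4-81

Substitute u = q**2 to get a quadratic in u, then factor.
q**2+9 is irreducible over ℤ (sum of squares).
q**2-9 is a difference of squares.

(q+3)*(q-3)*(q**2+9)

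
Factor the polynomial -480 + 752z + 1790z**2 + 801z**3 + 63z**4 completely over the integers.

By the rational root theorem, z = -4/3 is a root, so (3z + 4) divides it; the quotient is 21z**3 + 239z**2 + 278z - 120.
Next, z = -12/7 is a root, so (7z + 12) is a factor; dividing leaves 3z**2 + 29z - 10.
The remaining quadratic factors as (z + 10)(3z - 1).

(3z + 4)(3z - 1)(7z + 12)(z + 10)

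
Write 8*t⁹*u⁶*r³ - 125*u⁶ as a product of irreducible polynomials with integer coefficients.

Every term has a factor of u⁶; factoring it out leaves 8*t⁹*r³ - 125.
Recognize a difference of cubes with the parts 2*t³*r and 5.

u⁶*(2*t³*r - 5)*(4*t⁶*r² + 10*t³*r + 25)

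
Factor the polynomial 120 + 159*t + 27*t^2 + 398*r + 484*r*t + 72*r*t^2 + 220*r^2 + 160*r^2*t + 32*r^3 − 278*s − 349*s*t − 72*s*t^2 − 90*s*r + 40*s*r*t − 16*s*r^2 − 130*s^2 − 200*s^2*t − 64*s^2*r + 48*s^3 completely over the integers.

(2*s − 2*r − 9*t − 8)*(8*s − 8*r − 3)*(3*s + 2*r + t + 5)

Group: 3*s*(16*s^2 − 32*s*r − 72*s*t − 70*s + 16*r^2 + 72*r*t + 70*r + 27*t + 24) + (2*r + t + 5)*(16*s^2 − 32*s*r − 72*s*t − 70*s + 16*r^2 + 72*r*t + 70*r + 27*t + 24); both groups contain (16*s^2 − 32*s*r − 72*s*t − 70*s + 16*r^2 + 72*r*t + 70*r + 27*t + 24), so (3*s + 2*r + t + 5) is a factor with cofactor 16*s^2 − 32*s*r − 72*s*t − 70*s + 16*r^2 + 72*r*t + 70*r + 27*t + 24.
The cofactor groups again: 16*s^2 − 32*s*r − 72*s*t − 70*s + 16*r^2 + 72*r*t + 70*r + 27*t + 24 = 2*s*(8*s − 8*r − 3) + (−2*r − 9*t − 8)*(8*s − 8*r − 3); both groups contain (8*s − 8*r − 3), giving (2*s − 2*r − 9*t − 8)*(8*s − 8*r − 3).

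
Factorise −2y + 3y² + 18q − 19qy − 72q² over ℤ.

−(8q + 3y − 2)(9q − y)

Group: −8q(9q − y) + (−3y + 2)(9q − y); both groups contain (9q − y).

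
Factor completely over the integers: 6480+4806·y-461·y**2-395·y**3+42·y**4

Among the possible rational roots, y = -10/7 is a root, giving the factor (7·y+10) and quotient 6·y**3-65·y**2+27·y+648.
Then y = 9/2 is a root, so (2·y-9) is a factor; dividing leaves 3·y**2-19·y-72.
The remaining quadratic factors as (3·y+8)(y-9).

(2·y-9)·(3·y+8)·(7·y+10)·(y-9)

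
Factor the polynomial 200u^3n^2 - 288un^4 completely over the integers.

Every term has a factor of 8un^2. Then 25u^2 - 36n^2 = (5u)² − (6n)².

8n^2u(5u - 6n)(5u + 6n)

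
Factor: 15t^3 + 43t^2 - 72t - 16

By the rational root theorem, t = 4/3 is a root, giving the factor (3t - 4) and quotient 5t^2 + 21t + 4.
The remaining quadratic factors as (5t + 1)(t + 4).

(3t - 4)(5t + 1)(t + 4)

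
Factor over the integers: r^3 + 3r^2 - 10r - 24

(r + 2)(r + 4)(r - 3)

Testing divisors of the constant over divisors of the leading coefficient, r = -4 is a root, so (r + 4) divides it; the quotient is r^2 - r - 6.
The remaining quadratic factors as (r - 3)(r + 2).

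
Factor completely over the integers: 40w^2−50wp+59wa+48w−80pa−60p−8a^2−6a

(8w−10p−a)(5w+8a+6)

Group: 8w(5w+8a+6) + (−10p−a)(5w+8a+6); both groups contain (5w+8a+6).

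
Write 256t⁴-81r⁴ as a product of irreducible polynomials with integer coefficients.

Write as (16t²)² − (9r²)², then factor 16t²-9r² once more.

(4t-3r)(4t+3r)(16t²+9r²)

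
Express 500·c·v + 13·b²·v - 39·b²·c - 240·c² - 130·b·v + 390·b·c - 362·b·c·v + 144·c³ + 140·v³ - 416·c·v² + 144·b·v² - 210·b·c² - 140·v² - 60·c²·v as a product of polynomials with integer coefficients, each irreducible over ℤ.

-(13·b - 8·c + 14·v)·(3·c - v)·(b + 6·c + 10·v - 10)

Group: b·(-39·b·c + 13·b·v + 24·c² - 50·c·v + 14·v²) + (6·c + 10·v - 10)·(-39·b·c + 13·b·v + 24·c² - 50·c·v + 14·v²); both groups contain (-39·b·c + 13·b·v + 24·c² - 50·c·v + 14·v²), so (b + 6·c + 10·v - 10) is a factor with cofactor -39·b·c + 13·b·v + 24·c² - 50·c·v + 14·v².
The cofactor groups again: -39·b·c + 13·b·v + 24·c² - 50·c·v + 14·v² = -13·b·(3·c - v) + (8·c - 14·v)·(3·c - v); both groups contain (3·c - v), giving -(13·b - 8·c + 14·v)·(3·c - v).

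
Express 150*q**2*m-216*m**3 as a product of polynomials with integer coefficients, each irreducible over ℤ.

Pull out the common factor 6*m; 25*q**2-36*m**2 is a difference of squares.

6*m*(5*q-6*m)*(5*q+6*m)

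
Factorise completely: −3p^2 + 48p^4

3p^2(4p + 1)(4p − 1)

Pull out the common factor 3p^2; 16p^2 − 1 is a difference of squares.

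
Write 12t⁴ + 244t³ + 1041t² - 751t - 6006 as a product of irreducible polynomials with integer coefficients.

Testing divisors of the constant over divisors of the leading coefficient, t = 13/6 is a root, so (6t - 13) divides it; the quotient is 2t³ + 45t² + 271t + 462.
Continuing, t = -11/2 is a root, giving the factor (2t + 11) and quotient t² + 17t + 42.
The remaining quadratic factors as (t + 3)(t + 14).

(2t + 11)(6t - 13)(t + 14)(t + 3)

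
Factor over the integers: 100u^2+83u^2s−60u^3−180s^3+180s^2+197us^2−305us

−(5u−4s)(4u−9s)(3u+5s−5)

Group: 3u(−20u^2+61us−36s^2) + (5s−5)(−20u^2+61us−36s^2); both groups contain (−20u^2+61us−36s^2), so (3u+5s−5) is a factor with cofactor −20u^2+61us−36s^2.
The cofactor groups again: −20u^2+61us−36s^2 = −4u(5u−4s) + 9s(5u−4s); both groups contain (5u−4s), giving −(4u−9s)(5u−4s).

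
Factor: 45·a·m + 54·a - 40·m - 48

Group as (45·a·m + 54·a) + (-40·m - 48) = 9·a·(5·m + 6) - 8·(5·m + 6).
Both groups share the factor (5·m + 6).

(5·m + 6)·(9·a - 8)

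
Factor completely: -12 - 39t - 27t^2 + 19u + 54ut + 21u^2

Group: 7u(3u + 9t + 4) + (-3t - 3)(3u + 9t + 4); both groups contain (3u + 9t + 4).

(7u - 3t - 3)(3u + 9t + 4)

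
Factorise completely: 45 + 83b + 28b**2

Need a pair with product 28·45 = 1260 and sum 83: that's 63 and 20.
Split the middle term: 28b**2 + 63b + 20b + 45 = 7b(4b + 9) + 5(4b + 9).

(4b + 9)(7b + 5)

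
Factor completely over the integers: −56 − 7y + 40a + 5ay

Group as (5ay + 40a) + (−7y − 56) = 5a(y + 8) − 7(y + 8).
Both groups share the factor (y + 8).

(5a − 7)(y + 8)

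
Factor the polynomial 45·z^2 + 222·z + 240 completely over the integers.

3·(3·z + 10)·(5·z + 8)

Pull out the common factor 3, then factor the remaining trinomial.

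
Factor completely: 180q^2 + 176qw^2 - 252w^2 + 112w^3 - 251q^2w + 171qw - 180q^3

Group: 9q(-20q^2 - 19qw + 28w^2) + (4w - 9)(-20q^2 - 19qw + 28w^2); both groups contain (-20q^2 - 19qw + 28w^2), so (9q + 4w - 9) is a factor with cofactor -20q^2 - 19qw + 28w^2.
The cofactor groups again: -20q^2 - 19qw + 28w^2 = -4q(5q - 4w) - 7w(5q - 4w); both groups contain (5q - 4w), giving -(4q + 7w)(5q - 4w).

-(4q + 7w)(5q - 4w)(9q + 4w - 9)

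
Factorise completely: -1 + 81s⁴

Difference of squares twice: with A = 3s and B = 1, A⁴ − B⁴ = (A² − B²)(A² + B²), and A² − B² factors again.

(3s + 1)(3s - 1)(9s² + 1)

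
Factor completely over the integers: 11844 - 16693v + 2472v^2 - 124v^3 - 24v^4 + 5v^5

(5v - 4)(v + 9)(v - 7)(v^2 - 6v + 47)

By the rational root theorem, v = -9 is a root, so (v + 9) divides it; the quotient is 5v^4 - 69v^3 + 497v^2 - 2001v + 1316.
Next, v = 4/5 is a root, giving the factor (5v - 4) and quotient v^3 - 13v^2 + 89v - 329.
Continuing, v = 7 is a root, so (v - 7) is a factor; dividing leaves v^2 - 6v + 47.
The quadratic v^2 - 6v + 47 has discriminant -152 < 0 and is irreducible over ℤ.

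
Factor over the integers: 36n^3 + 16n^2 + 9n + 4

Group as (36n^3 + 9n) + (16n^2 + 4) = 9n(4n^2 + 1) + 4(4n^2 + 1).
Both groups share the factor (4n^2 + 1).

(9n + 4)(4n^2 + 1)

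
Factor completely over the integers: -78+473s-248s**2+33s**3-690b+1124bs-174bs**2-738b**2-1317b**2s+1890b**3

Group: 15b(126b**2-113bs+60b+11s**2-35s+6) + (3s-13)(126b**2-113bs+60b+11s**2-35s+6); both groups contain (126b**2-113bs+60b+11s**2-35s+6), so (15b+3s-13) is a factor with cofactor 126b**2-113bs+60b+11s**2-35s+6.
The cofactor groups again: 126b**2-113bs+60b+11s**2-35s+6 = 14b(9b-s+3) + (-11s+2)(9b-s+3); both groups contain (9b-s+3), giving (14b-11s+2)(9b-s+3).

(14b-11s+2)(15b+3s-13)(9b-s+3)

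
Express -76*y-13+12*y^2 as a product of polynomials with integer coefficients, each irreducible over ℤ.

Need a pair with product 12·(-13) = -156 and sum -76: that's 2 and -78.
Split the middle term: 12*y^2+2*y - 78*y-13 = 2*y*(6*y+1) - 13*(6*y+1).

(2*y-13)*(6*y+1)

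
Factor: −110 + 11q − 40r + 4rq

(4r + 11)(q − 10)

Group as (4rq − 40r) + (11q − 110) = 4r(q − 10) + 11(q − 10).
Both groups share the factor (q − 10).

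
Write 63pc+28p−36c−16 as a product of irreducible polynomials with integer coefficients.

Group as (63pc+28p) + (−36c−16) = 7p(9c+4) − 4(9c+4).
Both groups share the factor (9c+4).

(7p−4)(9c+4)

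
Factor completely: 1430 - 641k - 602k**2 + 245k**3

(5k - 13)(7k + 11)(7k - 10)

Trying the rational-root candidates, k = 10/7 is a root, giving the factor (7k - 10) and quotient 35k**2 - 36k - 143.
The remaining quadratic factors as (7k + 11)(5k - 13).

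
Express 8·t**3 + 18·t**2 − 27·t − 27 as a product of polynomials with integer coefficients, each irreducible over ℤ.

Trying the rational-root candidates, t = 3/2 is a root, so (2·t − 3) is a factor; dividing leaves 4·t**2 + 15·t + 9.
The remaining quadratic factors as (t + 3)(4·t + 3).

(2·t − 3)·(4·t + 3)·(t + 3)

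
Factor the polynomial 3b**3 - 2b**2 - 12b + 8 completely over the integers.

(3b - 2)(b + 2)(b - 2)

Trying the rational-root candidates, b = 2 is a root, so (b - 2) divides it; the quotient is 3b**2 + 4b - 4.
The remaining quadratic factors as (3b - 2)(b + 2).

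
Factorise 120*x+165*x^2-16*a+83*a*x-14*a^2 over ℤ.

-(2*a-15*x)*(7*a+11*x+8)

Group: -7*a*(2*a-15*x) + (-11*x-8)*(2*a-15*x); both groups contain (2*a-15*x).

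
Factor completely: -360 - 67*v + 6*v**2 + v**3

(v + 5)*(v + 9)*(v - 8)

Trying the rational-root candidates, v = 8 is a root, giving the factor (v - 8) and quotient v**2 + 14*v + 45.
The remaining quadratic factors as (v + 5)(v + 9).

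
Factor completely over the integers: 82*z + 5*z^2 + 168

(5*z + 12)*(z + 14)

Need a pair with product 5·168 = 840 and sum 82: that's 70 and 12.
Split the middle term: 5*z^2 + 70*z + 12*z + 168 = 5*z*(z + 14) + 12*(z + 14).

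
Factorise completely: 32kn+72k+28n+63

Group as (32kn+72k) + (28n+63) = 8k(4n+9) + 7(4n+9).
Both groups share the factor (4n+9).

(4n+9)(8k+7)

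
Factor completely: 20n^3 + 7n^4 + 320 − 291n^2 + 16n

(7n − 8)(n + 1)(n + 8)(n − 5)

By the rational root theorem, n = 5 is a root, giving the factor (n − 5) and quotient 7n^3 + 55n^2 − 16n − 64.
Next, n = 8/7 is a root, so (7n − 8) is a factor; dividing leaves n^2 + 9n + 8.
The remaining quadratic factors as (n + 1)(n + 8).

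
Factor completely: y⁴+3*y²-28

Substitute u = y² to get a quadratic in u, then factor.
y²+7 is irreducible over ℤ (always positive, so no real roots).
y²-4 is a difference of squares.

(y+2)*(y-2)*(y²+7)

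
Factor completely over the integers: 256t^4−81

Write as (16t^2)² − (9)², then factor 16t^2−9 once more.

(4t+3)(4t−3)(16t^2+9)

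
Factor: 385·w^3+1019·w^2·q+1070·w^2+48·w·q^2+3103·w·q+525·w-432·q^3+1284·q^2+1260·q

Group: 11·w·(35·w^2+64·w·q+75·w-48·q^2+180·q) + (9·q+7)·(35·w^2+64·w·q+75·w-48·q^2+180·q); both groups contain (35·w^2+64·w·q+75·w-48·q^2+180·q), so (11·w+9·q+7) is a factor with cofactor 35·w^2+64·w·q+75·w-48·q^2+180·q.
The cofactor groups again: 35·w^2+64·w·q+75·w-48·q^2+180·q = 5·w·(7·w-4·q+15) + 12·q·(7·w-4·q+15); both groups contain (7·w-4·q+15), giving (5·w+12·q)·(7·w-4·q+15).

(7·w-4·q+15)·(5·w+12·q)·(11·w+9·q+7)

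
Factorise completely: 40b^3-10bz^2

10b(2b+z)(2b-z)

Pull out the common factor 10b; 4b^2-z^2 is a difference of squares.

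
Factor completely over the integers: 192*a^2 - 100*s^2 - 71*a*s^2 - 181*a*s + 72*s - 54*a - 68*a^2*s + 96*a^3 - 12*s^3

(3*a - 4*s)*(4*a + s + 9)*(8*a + 3*s - 2)

Group: 8*a*(12*a^2 - 13*a*s + 27*a - 4*s^2 - 36*s) + (3*s - 2)*(12*a^2 - 13*a*s + 27*a - 4*s^2 - 36*s); both groups contain (12*a^2 - 13*a*s + 27*a - 4*s^2 - 36*s), so (8*a + 3*s - 2) is a factor with cofactor 12*a^2 - 13*a*s + 27*a - 4*s^2 - 36*s.
The cofactor groups again: 12*a^2 - 13*a*s + 27*a - 4*s^2 - 36*s = 4*a*(3*a - 4*s) + (s + 9)*(3*a - 4*s); both groups contain (3*a - 4*s), giving (4*a + s + 9)*(3*a - 4*s).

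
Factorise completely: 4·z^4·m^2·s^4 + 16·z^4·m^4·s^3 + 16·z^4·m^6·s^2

Every term has a factor of 4·z^4·m^2·s^2; factoring it out leaves 4·m^4 + 4·m^2·s + s^2.
Recognize a perfect-square trinomial with the parts s and 2·m^2.

4·m^2·s^2·z^4·(2·m^2 + s)^2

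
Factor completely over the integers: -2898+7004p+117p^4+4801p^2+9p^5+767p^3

(3p+7)(3p-1)(p+9)(p^2+2p+46)

By the rational root theorem, p = -9 is a root, so (p+9) divides it; the quotient is 9p^4+36p^3+443p^2+814p-322.
Then p = -7/3 is a root, so (3p+7) is a factor; dividing leaves 3p^3+5p^2+136p-46.
Continuing, p = 1/3 is a root, so (3p-1) is a factor; dividing leaves p^2+2p+46.
The quadratic p^2+2p+46 has discriminant -180 < 0 and is irreducible over ℤ.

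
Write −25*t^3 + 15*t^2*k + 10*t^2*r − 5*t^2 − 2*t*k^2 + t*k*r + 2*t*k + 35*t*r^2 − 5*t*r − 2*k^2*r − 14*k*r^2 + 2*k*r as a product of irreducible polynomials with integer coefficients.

Group: 5*t*(−5*t^2 + 2*t*k − 5*t*r + 2*k*r) + (−k − 7*r + 1)*(−5*t^2 + 2*t*k − 5*t*r + 2*k*r); both groups contain (−5*t^2 + 2*t*k − 5*t*r + 2*k*r), so (5*t − k − 7*r + 1) is a factor with cofactor −5*t^2 + 2*t*k − 5*t*r + 2*k*r.
The cofactor groups again: −5*t^2 + 2*t*k − 5*t*r + 2*k*r = −t*(5*t − 2*k) − r*(5*t − 2*k); both groups contain (5*t − 2*k), giving −(t + r)*(5*t − 2*k).

−(5*t − 2*k)*(5*t − k − 7*r + 1)*(t + r)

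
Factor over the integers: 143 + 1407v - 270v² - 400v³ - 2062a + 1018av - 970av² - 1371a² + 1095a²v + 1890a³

(14a + 5v + 11)(15a - 10v - 1)(9a + 8v - 13)

Group: 15a(126a² + 157av - 83a + 40v² + 23v - 143) + (-10v - 1)(126a² + 157av - 83a + 40v² + 23v - 143); both groups contain (126a² + 157av - 83a + 40v² + 23v - 143), so (15a - 10v - 1) is a factor with cofactor 126a² + 157av - 83a + 40v² + 23v - 143.
The cofactor groups again: 126a² + 157av - 83a + 40v² + 23v - 143 = 14a(9a + 8v - 13) + (5v + 11)(9a + 8v - 13); both groups contain (9a + 8v - 13), giving (14a + 5v + 11)(9a + 8v - 13).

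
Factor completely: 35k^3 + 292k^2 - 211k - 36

Among the possible rational roots, k = -9 is a root, giving the factor (k + 9) and quotient 35k^2 - 23k - 4.
The remaining quadratic factors as (5k - 4)(7k + 1).

(5k - 4)(7k + 1)(k + 9)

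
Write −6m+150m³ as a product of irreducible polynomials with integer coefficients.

6m(5m+1)(5m−1)

Factor out 6m, leaving 25m²−1, which is a difference of two squares.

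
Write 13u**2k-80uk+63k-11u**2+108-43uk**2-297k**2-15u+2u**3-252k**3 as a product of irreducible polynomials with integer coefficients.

(2u-9k-9)(u+4k+3)(u+7k-4)

Group: 2u(u**2+11uk-u+28k**2+5k-12) + (-9k-9)(u**2+11uk-u+28k**2+5k-12); both groups contain (u**2+11uk-u+28k**2+5k-12), so (2u-9k-9) is a factor with cofactor u**2+11uk-u+28k**2+5k-12.
The cofactor groups again: u**2+11uk-u+28k**2+5k-12 = u(u+4k+3) + (7k-4)(u+4k+3); both groups contain (u+4k+3), giving (u+7k-4)(u+4k+3).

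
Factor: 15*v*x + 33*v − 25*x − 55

(3*v − 5)*(5*x + 11)

Group as (15*v*x + 33*v) + (−25*x − 55) = 3*v*(5*x + 11) − 5*(5*x + 11).
Both groups share the factor (5*x + 11).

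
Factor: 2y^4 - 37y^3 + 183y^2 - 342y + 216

Among the possible rational roots, y = 12 is a root, giving the factor (y - 12) and quotient 2y^3 - 13y^2 + 27y - 18.
Continuing, y = 3 is a root, so (y - 3) is a factor; dividing leaves 2y^2 - 7y + 6.
The remaining quadratic factors as (y - 2)(2y - 3).

(2y - 3)(y - 12)(y - 2)(y - 3)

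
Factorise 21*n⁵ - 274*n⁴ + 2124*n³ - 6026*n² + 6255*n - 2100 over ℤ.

(3*n - 7)*(7*n - 5)*(n - 1)*(n² - 9*n + 60)

Testing divisors of the constant over divisors of the leading coefficient, n = 1 is a root, so (n - 1) is a factor; dividing leaves 21*n⁴ - 253*n³ + 1871*n² - 4155*n + 2100.
Continuing, n = 7/3 is a root, so (3*n - 7) is a factor; dividing leaves 7*n³ - 68*n² + 465*n - 300.
Continuing, n = 5/7 is a root, giving the factor (7*n - 5) and quotient n² - 9*n + 60.
The quadratic n² - 9*n + 60 has discriminant -159 < 0 and is irreducible over ℤ.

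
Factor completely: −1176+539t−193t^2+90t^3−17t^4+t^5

Among the possible rational roots, t = 3 is a root, giving the factor (t−3) and quotient t^4−14t^3+48t^2−49t+392.
Then t = 7 is a root, giving the factor (t−7) and quotient t^3−7t^2−t−56.
Then t = 8 is a root, so (t−8) divides it; the quotient is t^2+t+7.
The quadratic t^2+t+7 has discriminant −27 < 0 and is irreducible over ℤ.

(t−3)(t−7)(t−8)(t^2+t+7)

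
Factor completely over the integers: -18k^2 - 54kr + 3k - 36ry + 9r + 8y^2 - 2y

Group: -3k(6k + 4y - 1) + (-9r + 2y)(6k + 4y - 1); both groups contain (6k + 4y - 1).

-(3k + 9r - 2y)(6k + 4y - 1)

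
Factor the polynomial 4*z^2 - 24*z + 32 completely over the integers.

4*(z - 2)*(z - 4)

Pull out the common factor 4, then factor the remaining trinomial.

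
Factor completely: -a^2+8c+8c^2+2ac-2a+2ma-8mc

(2m-a-2c-2)(a-4c)

Group: 2m(a-4c) + (-a-2c-2)(a-4c); both groups contain (a-4c).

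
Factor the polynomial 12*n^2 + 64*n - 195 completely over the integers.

Need a pair with product 12·(-195) = -2340 and sum 64: that's 90 and -26.
Split the middle term: 12*n^2 + 90*n - 26*n - 195 = 6*n*(2*n + 15) - 13*(2*n + 15).

(2*n + 15)*(6*n - 13)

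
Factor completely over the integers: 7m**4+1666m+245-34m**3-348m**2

(7m+1)(m+7)(m-5)(m-7)

Testing divisors of the constant over divisors of the leading coefficient, m = 7 is a root, giving the factor (m-7) and quotient 7m**3+15m**2-243m-35.
Next, m = -7 is a root, so (m+7) is a factor; dividing leaves 7m**2-34m-5.
The remaining quadratic factors as (m-5)(7m+1).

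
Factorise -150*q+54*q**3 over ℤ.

Every term has a factor of 6*q. Then 9*q**2-25 = (3*q)² − (5)².

6*q*(3*q+5)*(3*q-5)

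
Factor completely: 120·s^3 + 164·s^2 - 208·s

4·s·(5·s - 4)·(6·s + 13)

Pull out the common factor 4·s, then factor the remaining trinomial.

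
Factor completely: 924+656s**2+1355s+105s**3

Testing divisors of the constant over divisors of the leading coefficient, s = −12/7 is a root, so (7s+12) divides it; the quotient is 15s**2+68s+77.
The remaining quadratic factors as (3s+7)(5s+11).

(3s+7)(5s+11)(7s+12)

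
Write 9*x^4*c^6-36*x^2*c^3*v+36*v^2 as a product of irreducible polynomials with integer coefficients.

9*(x^2*c^3-2*v)^2

Factor out 9 first: what remains is x^4*c^6-4*x^2*c^3*v+4*v^2.
Recognize a perfect-square trinomial with the parts x^2*c^3 and 2*v.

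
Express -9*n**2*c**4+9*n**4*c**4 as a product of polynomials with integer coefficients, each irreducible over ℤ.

9*c**4*n**2*(n+1)*(n-1)

Every term has a factor of 9*n**2*c**4; factoring it out leaves n**2-1.
Recognize a difference of squares with the parts n and 1.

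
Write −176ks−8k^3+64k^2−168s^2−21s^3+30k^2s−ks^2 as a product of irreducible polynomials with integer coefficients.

Group: k(−8k^2+22ks+21s^2) + (−s−8)(−8k^2+22ks+21s^2); both groups contain (−8k^2+22ks+21s^2), so (k−s−8) is a factor with cofactor −8k^2+22ks+21s^2.
The cofactor groups again: −8k^2+22ks+21s^2 = −4k(2k−7s) − 3s(2k−7s); both groups contain (2k−7s), giving −(4k+3s)(2k−7s).

−(2k−7s)(4k+3s)(k−s−8)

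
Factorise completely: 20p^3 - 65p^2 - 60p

Pull out the common factor 5p, then factor the remaining trinomial.

5p(4p + 3)(p - 4)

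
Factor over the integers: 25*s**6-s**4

Every term has a factor of s**4; factoring it out leaves 25*s**2-1.
Recognize a difference of squares with the parts 5*s and 1.

s**4*(5*s+1)*(5*s-1)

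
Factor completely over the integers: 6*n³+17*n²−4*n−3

(2*n−1)*(3*n+1)*(n+3)

Trying the rational-root candidates, n = 1/2 is a root, giving the factor (2*n−1) and quotient 3*n²+10*n+3.
The remaining quadratic factors as (3*n+1)(n+3).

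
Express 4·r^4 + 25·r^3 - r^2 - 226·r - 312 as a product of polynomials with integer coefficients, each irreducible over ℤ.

(4·r + 13)·(r + 2)·(r + 4)·(r - 3)

Trying the rational-root candidates, r = -2 is a root, giving the factor (r + 2) and quotient 4·r^3 + 17·r^2 - 35·r - 156.
Continuing, r = -13/4 is a root, giving the factor (4·r + 13) and quotient r^2 + r - 12.
The remaining quadratic factors as (r + 4)(r - 3).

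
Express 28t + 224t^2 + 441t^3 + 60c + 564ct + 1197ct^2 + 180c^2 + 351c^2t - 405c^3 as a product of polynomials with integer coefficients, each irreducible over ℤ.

-(15c + 7t)(3c - 7t - 2)(9c + 9t + 2)

Group: 15c(-27c^2 + 36ct + 12c + 63t^2 + 32t + 4) + 7t(-27c^2 + 36ct + 12c + 63t^2 + 32t + 4); both groups contain (-27c^2 + 36ct + 12c + 63t^2 + 32t + 4), so (15c + 7t) is a factor with cofactor -27c^2 + 36ct + 12c + 63t^2 + 32t + 4.
The cofactor groups again: -27c^2 + 36ct + 12c + 63t^2 + 32t + 4 = -3c(9c + 9t + 2) + (7t + 2)(9c + 9t + 2); both groups contain (9c + 9t + 2), giving -(3c - 7t - 2)(9c + 9t + 2).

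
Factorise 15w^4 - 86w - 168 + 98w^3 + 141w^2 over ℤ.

Among the possible rational roots, w = 1 is a root, giving the factor (w - 1) and quotient 15w^3 + 113w^2 + 254w + 168.
Then w = -7/3 is a root, giving the factor (3w + 7) and quotient 5w^2 + 26w + 24.
The remaining quadratic factors as (5w + 6)(w + 4).

(3w + 7)(5w + 6)(w + 4)(w - 1)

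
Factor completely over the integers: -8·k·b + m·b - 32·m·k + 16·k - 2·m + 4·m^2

Group: 4·m·(m - 8·k) + (b - 2)·(m - 8·k); both groups contain (m - 8·k).

(m - 8·k)·(4·m + b - 2)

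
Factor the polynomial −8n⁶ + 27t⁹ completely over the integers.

−(2n² − 3t³)(4n⁴ + 6n²t³ + 9t⁶)

Recognize a difference of cubes with the parts 3t³ and 2n².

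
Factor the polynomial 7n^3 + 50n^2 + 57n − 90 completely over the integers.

(7n − 6)(n + 3)(n + 5)

By the rational root theorem, n = −5 is a root, giving the factor (n + 5) and quotient 7n^2 + 15n − 18.
The remaining quadratic factors as (n + 3)(7n − 6).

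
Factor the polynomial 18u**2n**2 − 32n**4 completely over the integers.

2n**2(3u − 4n)(3u + 4n)

Factor out 2n**2, leaving 9u**2 − 16n**2, which is a difference of two squares.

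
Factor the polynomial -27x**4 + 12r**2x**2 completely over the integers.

3x**2(2r + 3x)(2r - 3x)

Factor out 3x**2, leaving 4r**2 - 9x**2, which is a difference of two squares.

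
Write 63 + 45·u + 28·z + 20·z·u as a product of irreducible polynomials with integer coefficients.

Group as (20·z·u + 28·z) + (45·u + 63) = 4·z·(5·u + 7) + 9·(5·u + 7).
Both groups share the factor (5·u + 7).

(4·z + 9)·(5·u + 7)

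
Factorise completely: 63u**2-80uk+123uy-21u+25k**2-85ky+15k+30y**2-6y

(7u-5k+2y)(9u-5k+15y-3)

Group: 9u(7u-5k+2y) + (-5k+15y-3)(7u-5k+2y); both groups contain (7u-5k+2y).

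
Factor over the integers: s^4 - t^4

Difference of squares twice: with A = s and B = t, A⁴ − B⁴ = (A² − B²)(A² + B²), and A² − B² factors again.

(s + t)(s - t)(s^2 + t^2)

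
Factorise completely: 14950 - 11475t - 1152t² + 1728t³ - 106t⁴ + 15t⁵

Among the possible rational roots, t = -13/5 is a root, so (5t + 13) is a factor; dividing leaves 3t⁴ - 29t³ + 421t² - 1325t + 1150.
Continuing, t = 2 is a root, so (t - 2) is a factor; dividing leaves 3t³ - 23t² + 375t - 575.
Continuing, t = 5/3 is a root, so (3t - 5) divides it; the quotient is t² - 6t + 115.
The quadratic t² - 6t + 115 has discriminant -424 < 0 and is irreducible over ℤ.

(3t - 5)(5t + 13)(t - 2)(t² - 6t + 115)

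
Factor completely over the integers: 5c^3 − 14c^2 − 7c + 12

Among the possible rational roots, c = 3 is a root, so (c − 3) is a factor; dividing leaves 5c^2 + c − 4.
The remaining quadratic factors as (5c − 4)(c + 1).

(5c − 4)(c + 1)(c − 3)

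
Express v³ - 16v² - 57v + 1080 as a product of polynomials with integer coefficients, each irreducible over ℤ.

Trying the rational-root candidates, v = 9 is a root, so (v - 9) is a factor; dividing leaves v² - 7v - 120.
The remaining quadratic factors as (v + 8)(v - 15).

(v + 8)(v - 15)(v - 9)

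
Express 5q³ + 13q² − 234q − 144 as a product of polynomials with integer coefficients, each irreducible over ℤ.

Among the possible rational roots, q = 6 is a root, giving the factor (q − 6) and quotient 5q² + 43q + 24.
The remaining quadratic factors as (5q + 3)(q + 8).

(5q + 3)(q + 8)(q − 6)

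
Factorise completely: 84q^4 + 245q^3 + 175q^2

7q^2(3q + 5)(4q + 5)

Pull out the common factor 7q^2, then factor the remaining trinomial.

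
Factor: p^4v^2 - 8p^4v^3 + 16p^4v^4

Pull out the common factor p^4v^2, leaving 16v^2 - 8v + 1.
Recognize a perfect-square trinomial with the parts 1 and 4v.

p^4v^2(4v - 1)^2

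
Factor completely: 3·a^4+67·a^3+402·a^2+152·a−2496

Testing divisors of the constant over divisors of the leading coefficient, a = −8 is a root, so (a+8) is a factor; dividing leaves 3·a^3+43·a^2+58·a−312.
Then a = −12 is a root, so (a+12) divides it; the quotient is 3·a^2+7·a−26.
The remaining quadratic factors as (a−2)(3·a+13).

(3·a+13)·(a+12)·(a+8)·(a−2)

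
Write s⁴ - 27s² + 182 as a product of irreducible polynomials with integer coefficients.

(s² - 13)(s² - 14)

Substitute u = s² to get a quadratic in u, then factor.
s² - 13 is irreducible over ℤ (13 is not a perfect square).
s² - 14 is irreducible over ℤ (14 is not a perfect square).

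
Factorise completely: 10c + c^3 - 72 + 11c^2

(c + 4)(c + 9)(c - 2)

Trying the rational-root candidates, c = -9 is a root, so (c + 9) is a factor; dividing leaves c^2 + 2c - 8.
The remaining quadratic factors as (c - 2)(c + 4).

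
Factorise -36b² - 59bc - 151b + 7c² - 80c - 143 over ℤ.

Group: -4b(9b - c + 13) + (-7c - 11)(9b - c + 13); both groups contain (9b - c + 13).

-(4b + 7c + 11)(9b - c + 13)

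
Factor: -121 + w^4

(w^2 + 11)*(w^2 - 11)

Substitute u = w^2 to get a quadratic in u, then factor.
w^2 - 11 is irreducible over ℤ (11 is not a perfect square).
w^2 + 11 is irreducible over ℤ (always positive, so no real roots).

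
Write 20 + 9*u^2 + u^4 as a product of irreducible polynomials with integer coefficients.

(u^2 + 4)*(u^2 + 5)

Substitute w = u^2 to get a quadratic in w, then factor.
u^2 + 5 is irreducible over ℤ (always positive, so no real roots).
u^2 + 4 is irreducible over ℤ (sum of squares).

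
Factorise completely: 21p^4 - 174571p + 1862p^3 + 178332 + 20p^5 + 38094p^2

(4p - 7)(5p - 11)(p + 12)(p^2 - 7p + 193)

Testing divisors of the constant over divisors of the leading coefficient, p = -12 is a root, so (p + 12) divides it; the quotient is 20p^4 - 219p^3 + 4490p^2 - 15786p + 14861.
Then p = 7/4 is a root, so (4p - 7) is a factor; dividing leaves 5p^3 - 46p^2 + 1042p - 2123.
Then p = 11/5 is a root, giving the factor (5p - 11) and quotient p^2 - 7p + 193.
The quadratic p^2 - 7p + 193 has discriminant -723 < 0 and is irreducible over ℤ.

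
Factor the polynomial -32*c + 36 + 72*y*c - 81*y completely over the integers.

(8*c - 9)*(9*y - 4)

Group as (72*y*c - 81*y) + (-32*c + 36) = 9*y*(8*c - 9) - 4*(8*c - 9).
Both groups share the factor (8*c - 9).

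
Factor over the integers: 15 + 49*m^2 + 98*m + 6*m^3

(6*m + 1)*(m + 3)*(m + 5)

By the rational root theorem, m = −1/6 is a root, so (6*m + 1) is a factor; dividing leaves m^2 + 8*m + 15.
The remaining quadratic factors as (m + 5)(m + 3).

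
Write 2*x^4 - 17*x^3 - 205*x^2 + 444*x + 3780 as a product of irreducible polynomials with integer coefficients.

Among the possible rational roots, x = -6 is a root, so (x + 6) is a factor; dividing leaves 2*x^3 - 29*x^2 - 31*x + 630.
Then x = 14 is a root, giving the factor (x - 14) and quotient 2*x^2 - x - 45.
The remaining quadratic factors as (2*x + 9)(x - 5).

(2*x + 9)*(x + 6)*(x - 14)*(x - 5)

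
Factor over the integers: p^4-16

(p+2)(p-2)(p^2+4)

(p)⁴ − (2)⁴ = ((p)² − (2)²)((p)² + (2)²); the first factor splits again, the second (p^2+4) is irreducible.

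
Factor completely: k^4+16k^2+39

(k^2+13)(k^2+3)

Substitute u = k^2 to get a quadratic in u, then factor.
k^2+3 is irreducible over ℤ (always positive, so no real roots).
k^2+13 is irreducible over ℤ (always positive, so no real roots).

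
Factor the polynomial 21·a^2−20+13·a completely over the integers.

Need a pair with product 21·(−20) = −420 and sum 13: that's 28 and −15.
Split the middle term: 21·a^2+28·a − 15·a−20 = 7·a·(3·a+4) − 5·(3·a+4).

(3·a+4)·(7·a−5)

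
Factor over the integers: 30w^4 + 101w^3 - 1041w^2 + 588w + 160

Trying the rational-root candidates, w = 4 is a root, giving the factor (w - 4) and quotient 30w^3 + 221w^2 - 157w - 40.
Continuing, w = 5/6 is a root, so (6w - 5) is a factor; dividing leaves 5w^2 + 41w + 8.
The remaining quadratic factors as (5w + 1)(w + 8).

(5w + 1)(6w - 5)(w + 8)(w - 4)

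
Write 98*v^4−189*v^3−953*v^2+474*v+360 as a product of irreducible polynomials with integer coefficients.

(2*v+5)*(7*v+3)*(7*v−6)*(v−4)

Testing divisors of the constant over divisors of the leading coefficient, v = −5/2 is a root, so (2*v+5) is a factor; dividing leaves 49*v^3−217*v^2+66*v+72.
Then v = −3/7 is a root, so (7*v+3) is a factor; dividing leaves 7*v^2−34*v+24.
The remaining quadratic factors as (v−4)(7*v−6).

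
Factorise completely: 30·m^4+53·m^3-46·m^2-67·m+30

Among the possible rational roots, m = 2/5 is a root, so (5·m-2) is a factor; dividing leaves 6·m^3+13·m^2-4·m-15.
Next, m = -3/2 is a root, so (2·m+3) is a factor; dividing leaves 3·m^2+2·m-5.
The remaining quadratic factors as (3·m+5)(m-1).

(2·m+3)·(3·m+5)·(5·m-2)·(m-1)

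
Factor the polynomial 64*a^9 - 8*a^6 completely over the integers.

Every term has a factor of 8*a^6; factoring it out leaves 8*a^3 - 1.
Recognize a difference of cubes with the parts 2*a and 1.

8*a^6*(2*a - 1)*(4*a^2 + 2*a + 1)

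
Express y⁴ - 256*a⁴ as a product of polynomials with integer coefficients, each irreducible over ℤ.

(y - 4*a)*(y + 4*a)*(y² + 16*a²)

(y)⁴ − (4*a)⁴ = ((y)² − (4*a)²)((y)² + (4*a)²); the first factor splits again, the second (y² + 16*a²) is irreducible.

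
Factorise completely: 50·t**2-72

2·(5·t+6)·(5·t-6)

Every term has a factor of 2. Then 25·t**2-36 = (5·t)² − (6)².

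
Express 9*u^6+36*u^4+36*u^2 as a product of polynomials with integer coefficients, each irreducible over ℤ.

Factor out 9*u^2 first: what remains is u^4+4*u^2+4.
Recognize a perfect-square trinomial with the parts u^2 and 2.

9*u^2*(u^2+2)^2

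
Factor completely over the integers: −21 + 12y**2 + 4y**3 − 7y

Group as (4y**3 − 7y) + (12y**2 − 21) = y(4y**2 − 7) + 3(4y**2 − 7).
Both groups share the factor (4y**2 − 7).

(y + 3)(4y**2 − 7)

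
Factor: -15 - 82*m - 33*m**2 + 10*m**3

Among the possible rational roots, m = -1/5 is a root, so (5*m + 1) is a factor; dividing leaves 2*m**2 - 7*m - 15.
The remaining quadratic factors as (2*m + 3)(m - 5).

(2*m + 3)*(5*m + 1)*(m - 5)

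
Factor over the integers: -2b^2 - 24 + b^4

Substitute u = b^2 to get a quadratic in u, then factor.
b^2 - 6 is irreducible over ℤ (6 is not a perfect square).
b^2 + 4 is irreducible over ℤ (sum of squares).

(b^2 + 4)(b^2 - 6)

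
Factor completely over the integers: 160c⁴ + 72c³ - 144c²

8c²(4c - 3)(5c + 6)

Pull out the common factor 8c², then factor the remaining trinomial.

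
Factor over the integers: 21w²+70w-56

Pull out the common factor 7, then factor the remaining trinomial.

7(3w-2)(w+4)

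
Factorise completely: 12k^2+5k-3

(3k-1)(4k+3)

Need a pair with product 12·(-3) = -36 and sum 5: that's -4 and 9.
Split the middle term: 12k^2-4k + 9k-3 = 4k(3k-1) + 3(3k-1).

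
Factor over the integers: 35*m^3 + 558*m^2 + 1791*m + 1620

Trying the rational-root candidates, m = -9/5 is a root, giving the factor (5*m + 9) and quotient 7*m^2 + 99*m + 180.
The remaining quadratic factors as (m + 12)(7*m + 15).

(5*m + 9)*(7*m + 15)*(m + 12)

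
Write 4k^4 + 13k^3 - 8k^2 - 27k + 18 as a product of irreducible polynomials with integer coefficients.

Trying the rational-root candidates, k = -3 is a root, giving the factor (k + 3) and quotient 4k^3 + k^2 - 11k + 6.
Then k = 1 is a root, so (k - 1) divides it; the quotient is 4k^2 + 5k - 6.
The remaining quadratic factors as (4k - 3)(k + 2).

(4k - 3)(k + 2)(k + 3)(k - 1)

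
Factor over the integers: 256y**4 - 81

Write as (16y**2)² − (9)², then factor 16y**2 - 9 once more.

(4y + 3)(4y - 3)(16y**2 + 9)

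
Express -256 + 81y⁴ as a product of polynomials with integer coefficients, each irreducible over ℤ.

(3y + 4)(3y - 4)(9y² + 16)

Write as (9y²)² − (16)², then factor 9y² - 16 once more.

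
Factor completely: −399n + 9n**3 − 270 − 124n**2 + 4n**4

(4n + 9)(n + 1)(n + 5)(n − 6)

Trying the rational-root candidates, n = 6 is a root, giving the factor (n − 6) and quotient 4n**3 + 33n**2 + 74n + 45.
Then n = −1 is a root, so (n + 1) is a factor; dividing leaves 4n**2 + 29n + 45.
The remaining quadratic factors as (4n + 9)(n + 5).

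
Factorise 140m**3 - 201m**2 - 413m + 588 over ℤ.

(4m - 7)(5m - 7)(7m + 12)

By the rational root theorem, m = 7/4 is a root, so (4m - 7) is a factor; dividing leaves 35m**2 + 11m - 84.
The remaining quadratic factors as (5m - 7)(7m + 12).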